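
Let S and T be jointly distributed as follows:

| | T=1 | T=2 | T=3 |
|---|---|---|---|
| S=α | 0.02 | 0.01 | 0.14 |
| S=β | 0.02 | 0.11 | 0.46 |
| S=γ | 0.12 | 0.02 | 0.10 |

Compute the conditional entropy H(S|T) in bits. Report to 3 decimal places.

Marginals: p(S) = (0.1700, 0.5900, 0.2400), p(T) = (0.1600, 0.1400, 0.7000).
H(S|T) = Σ p(T) · H(S|T=·).
  T=1: p=0.1600, H(S|T=1) = 1.0613
  T=2: p=0.1400, H(S|T=2) = 0.9464
  T=3: p=0.7000, H(S|T=3) = 1.2635
Weighted sum = 1.187 bits.

1.187 bits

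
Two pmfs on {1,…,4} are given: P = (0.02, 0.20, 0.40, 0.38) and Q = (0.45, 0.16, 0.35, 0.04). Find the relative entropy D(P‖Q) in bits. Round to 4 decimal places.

D(P‖Q) = Σ p·log₂(p/q).
  0.02·log₂(0.02/0.45) = -0.08984
  0.20·log₂(0.20/0.16) = 0.06439
  0.40·log₂(0.40/0.35) = 0.07706
  0.38·log₂(0.38/0.04) = 1.23421
D(P‖Q) = 1.2858 bits.

1.2858 bits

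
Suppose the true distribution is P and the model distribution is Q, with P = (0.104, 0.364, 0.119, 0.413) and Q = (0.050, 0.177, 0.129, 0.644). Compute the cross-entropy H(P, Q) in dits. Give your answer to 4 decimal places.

0.5938 dits

H(P,Q) = −Σ p·log₁₀ q.
  −0.104·log₁₀(0.050) = 0.13531
  −0.364·log₁₀(0.177) = 0.27374
  −0.119·log₁₀(0.129) = 0.10584
  −0.413·log₁₀(0.644) = 0.07893
H(P,Q) = 0.5938 dits.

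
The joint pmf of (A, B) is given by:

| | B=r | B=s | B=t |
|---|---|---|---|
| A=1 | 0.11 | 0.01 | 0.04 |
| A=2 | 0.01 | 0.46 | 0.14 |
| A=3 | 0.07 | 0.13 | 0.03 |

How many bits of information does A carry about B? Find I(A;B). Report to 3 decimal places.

0.332 bits

Marginals: p(A) = (0.1600, 0.6100, 0.2300), p(B) = (0.1900, 0.6000, 0.2100).
I(A;B) = H(A) + H(B) − H(A,B).
H(A) = 1.3457, H(B) = 1.3702, H(A,B) = 2.3843.
I(A;B) = 1.3457 + 1.3702 − 2.3843 = 0.332 bits.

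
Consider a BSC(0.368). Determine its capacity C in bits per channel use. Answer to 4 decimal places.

Binary symmetric channel: C = 1 − h₂(ε) where h₂ is the binary entropy function.
h₂(0.368) = −0.368·log₂0.368 − 0.632·log₂0.632 = 0.9491.
C = 1 − 0.9491 = 0.0509 bits per channel use.

0.0509 bits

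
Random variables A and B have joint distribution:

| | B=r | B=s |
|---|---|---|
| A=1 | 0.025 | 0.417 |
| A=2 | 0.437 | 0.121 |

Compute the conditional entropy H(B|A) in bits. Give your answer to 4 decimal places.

Marginals: p(A) = (0.4420, 0.5580), p(B) = (0.4620, 0.5380).
H(B|A) = Σ p(A) · H(B|A=·).
  A=1: p=0.4420, H(B|A=1) = 0.3136
  A=2: p=0.5580, H(B|A=2) = 0.7544
Weighted sum = 0.5596 bits.

0.5596 bits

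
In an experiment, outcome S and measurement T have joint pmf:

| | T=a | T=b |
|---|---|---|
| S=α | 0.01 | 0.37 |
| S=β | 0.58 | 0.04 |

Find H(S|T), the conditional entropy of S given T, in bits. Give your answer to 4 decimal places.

Marginals: p(S) = (0.3800, 0.6200), p(T) = (0.5900, 0.4100).
H(S|T) = Σ p(T) · H(S|T=·).
  T=a: p=0.5900, H(S|T=a) = 0.1239
  T=b: p=0.4100, H(S|T=b) = 0.4612
Weighted sum = 0.2622 bits.

0.2622 bits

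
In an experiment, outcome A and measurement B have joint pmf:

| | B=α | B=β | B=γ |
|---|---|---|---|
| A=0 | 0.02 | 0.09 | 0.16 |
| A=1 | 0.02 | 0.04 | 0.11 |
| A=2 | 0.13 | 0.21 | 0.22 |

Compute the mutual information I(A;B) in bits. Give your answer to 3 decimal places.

0.048 bits

Marginals: p(A) = (0.2700, 0.1700, 0.5600), p(B) = (0.1700, 0.3400, 0.4900).
I(A;B) = Σ p(x,y)·log₂[p(x,y)/(p(x)p(y))].
  (0,α): 0.02·log₂(0.4357) = -0.0240
  (0,β): 0.09·log₂(0.9804) = -0.0026
  (0,γ): 0.16·log₂(1.2094) = 0.0439
  (1,α): 0.02·log₂(0.6920) = -0.0106
  (1,β): 0.04·log₂(0.6920) = -0.0212
  (1,γ): 0.11·log₂(1.3205) = 0.0441
  (2,α): 0.13·log₂(1.3655) = 0.0584
  (2,β): 0.21·log₂(1.1029) = 0.0297
  (2,γ): 0.22·log₂(0.8017) = -0.0701
Sum = 0.048 bits.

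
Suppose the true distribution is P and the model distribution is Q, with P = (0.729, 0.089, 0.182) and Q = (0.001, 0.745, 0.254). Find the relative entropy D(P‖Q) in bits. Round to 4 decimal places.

6.5723 bits

D(P‖Q) = Σ p·log₂(p/q).
  0.729·log₂(0.729/0.001) = 6.93263
  0.089·log₂(0.089/0.745) = -0.27282
  0.182·log₂(0.182/0.254) = -0.08752
D(P‖Q) = 6.5723 bits.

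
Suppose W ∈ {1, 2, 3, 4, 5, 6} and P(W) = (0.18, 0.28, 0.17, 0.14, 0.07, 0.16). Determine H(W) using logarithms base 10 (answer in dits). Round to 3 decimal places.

H(W) = −Σ p·log₁₀ p.
  −(0.18)·log₁₀(0.18) = 0.1341
  −(0.28)·log₁₀(0.28) = 0.1548
  −(0.17)·log₁₀(0.17) = 0.1308
  −(0.14)·log₁₀(0.14) = 0.1195
  −(0.07)·log₁₀(0.07) = 0.0808
  −(0.16)·log₁₀(0.16) = 0.1273
Sum: 0.1341 + 0.1548 + 0.1308 + 0.1195 + 0.0808 + 0.1273 = 0.747 dits.

0.747 dits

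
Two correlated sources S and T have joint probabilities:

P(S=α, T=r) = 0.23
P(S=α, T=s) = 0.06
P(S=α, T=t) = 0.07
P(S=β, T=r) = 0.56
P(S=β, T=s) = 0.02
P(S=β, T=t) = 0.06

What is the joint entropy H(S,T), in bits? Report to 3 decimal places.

1.825 bits

H(S,T) = −Σ p(x,y)·log₂ p(x,y) over all 6 cells.
  cell (α,r): −0.23·log₂0.23 = 0.4877
  cell (α,s): −0.06·log₂0.06 = 0.2435
  cell (α,t): −0.07·log₂0.07 = 0.2686
  cell (β,r): −0.56·log₂0.56 = 0.4684
  cell (β,s): −0.02·log₂0.02 = 0.1129
  cell (β,t): −0.06·log₂0.06 = 0.2435
Sum = 1.825 bits.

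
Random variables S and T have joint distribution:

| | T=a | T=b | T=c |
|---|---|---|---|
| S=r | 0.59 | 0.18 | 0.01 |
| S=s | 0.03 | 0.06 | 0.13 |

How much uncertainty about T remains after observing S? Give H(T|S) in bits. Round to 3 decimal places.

Chain rule: H(T|S) = H(S,T) − H(S).
Marginals: p(S) = (0.7800, 0.2200), p(T) = (0.6200, 0.2400, 0.1400).
H(S,T) = 1.7388 bits; H(S) = 0.7602 bits.
H(T|S) = 1.7388 − 0.7602 = 0.979 bits.

0.979 bits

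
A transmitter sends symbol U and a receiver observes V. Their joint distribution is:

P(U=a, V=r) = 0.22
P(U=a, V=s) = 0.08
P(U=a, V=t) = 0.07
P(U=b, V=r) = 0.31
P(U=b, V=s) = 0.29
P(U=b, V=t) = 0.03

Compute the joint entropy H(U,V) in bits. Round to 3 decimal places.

2.234 bits

H(U,V) = −Σ p(x,y)·log₂ p(x,y) over all 6 cells.
  cell (a,r): −0.22·log₂0.22 = 0.4806
  cell (a,s): −0.08·log₂0.08 = 0.2915
  cell (a,t): −0.07·log₂0.07 = 0.2686
  cell (b,r): −0.31·log₂0.31 = 0.5238
  cell (b,s): −0.29·log₂0.29 = 0.5179
  cell (b,t): −0.03·log₂0.03 = 0.1518
Sum = 2.234 bits.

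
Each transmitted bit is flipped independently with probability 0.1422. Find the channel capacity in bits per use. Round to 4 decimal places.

Binary symmetric channel: C = 1 − h₂(ε) where h₂ is the binary entropy function.
h₂(0.1422) = −0.1422·log₂0.1422 − 0.8578·log₂0.8578 = 0.5900.
C = 1 − 0.5900 = 0.4100 bits per channel use.

0.4100 bits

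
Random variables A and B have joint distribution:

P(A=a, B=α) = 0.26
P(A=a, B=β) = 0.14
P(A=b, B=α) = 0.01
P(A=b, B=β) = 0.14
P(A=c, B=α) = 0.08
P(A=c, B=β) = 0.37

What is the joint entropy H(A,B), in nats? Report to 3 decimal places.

1.517 nats

H(A,B) = −Σ p(x,y)·ln p(x,y) over all 6 cells.
  cell (a,α): −0.26·ln0.26 = 0.3502
  cell (a,β): −0.14·ln0.14 = 0.2753
  cell (b,α): −0.01·ln0.01 = 0.0461
  cell (b,β): −0.14·ln0.14 = 0.2753
  cell (c,α): −0.08·ln0.08 = 0.2021
  cell (c,β): −0.37·ln0.37 = 0.3679
Sum = 1.517 nats.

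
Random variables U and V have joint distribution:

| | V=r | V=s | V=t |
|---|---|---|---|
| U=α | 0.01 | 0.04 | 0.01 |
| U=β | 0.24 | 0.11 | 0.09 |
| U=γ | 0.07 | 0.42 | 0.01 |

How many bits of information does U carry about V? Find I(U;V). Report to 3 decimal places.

Marginals: p(U) = (0.0600, 0.4400, 0.5000), p(V) = (0.3200, 0.5700, 0.1100).
I(U;V) = Σ p(x,y)·log₂[p(x,y)/(p(x)p(y))].
  (α,r): 0.01·log₂(0.5208) = -0.0094
  (α,s): 0.04·log₂(1.1696) = 0.0090
  (α,t): 0.01·log₂(1.5152) = 0.0060
  (β,r): 0.24·log₂(1.7045) = 0.1847
  (β,s): 0.11·log₂(0.4386) = -0.1308
  (β,t): 0.09·log₂(1.8595) = 0.0805
  (γ,r): 0.07·log₂(0.4375) = -0.0835
  (γ,s): 0.42·log₂(1.4737) = 0.2350
  (γ,t): 0.01·log₂(0.1818) = -0.0246
Sum = 0.267 bits.

0.267 bits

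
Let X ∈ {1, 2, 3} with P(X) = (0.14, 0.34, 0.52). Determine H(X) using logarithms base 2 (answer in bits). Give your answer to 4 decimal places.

1.4169 bits

H(X) = −Σ p·log₂ p.
  −(0.14)·log₂(0.14) = 0.39711
  −(0.34)·log₂(0.34) = 0.52917
  −(0.52)·log₂(0.52) = 0.49058
Sum: 0.39711 + 0.52917 + 0.49058 = 1.4169 bits.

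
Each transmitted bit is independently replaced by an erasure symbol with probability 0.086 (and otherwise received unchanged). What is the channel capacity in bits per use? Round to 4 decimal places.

Binary erasure channel: capacity C = 1 − ε.
C = 1 − 0.086 = 0.9140 bits per channel use.

0.9140 bits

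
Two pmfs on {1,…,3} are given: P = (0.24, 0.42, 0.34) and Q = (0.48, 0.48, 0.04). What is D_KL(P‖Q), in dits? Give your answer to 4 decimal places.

0.2194 dits

D(P‖Q) = Σ p·log₁₀(p/q).
  0.24·log₁₀(0.24/0.48) = -0.07225
  0.42·log₁₀(0.42/0.48) = -0.02436
  0.34·log₁₀(0.34/0.04) = 0.31600
D(P‖Q) = 0.2194 dits.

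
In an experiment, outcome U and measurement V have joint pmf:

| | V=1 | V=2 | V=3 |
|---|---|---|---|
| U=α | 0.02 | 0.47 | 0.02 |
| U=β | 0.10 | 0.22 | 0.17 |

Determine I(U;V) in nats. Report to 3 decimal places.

0.143 nats

Marginals: p(U) = (0.5100, 0.4900), p(V) = (0.1200, 0.6900, 0.1900).
I(U;V) = H(U) + H(V) − H(U,V).
H(U) = 0.6929, H(V) = 0.8260, H(U,V) = 1.3759.
I(U;V) = 0.6929 + 0.8260 − 1.3759 = 0.143 nats.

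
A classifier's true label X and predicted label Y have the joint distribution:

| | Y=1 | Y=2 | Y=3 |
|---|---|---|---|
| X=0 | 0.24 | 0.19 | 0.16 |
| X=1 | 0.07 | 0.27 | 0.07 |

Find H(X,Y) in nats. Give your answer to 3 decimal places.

1.677 nats

H(X,Y) = −Σ p(x,y)·ln p(x,y) over all 6 cells.
  cell (0,1): −0.24·ln0.24 = 0.3425
  cell (0,2): −0.19·ln0.19 = 0.3155
  cell (0,3): −0.16·ln0.16 = 0.2932
  cell (1,1): −0.07·ln0.07 = 0.1861
  cell (1,2): −0.27·ln0.27 = 0.3535
  cell (1,3): −0.07·ln0.07 = 0.1861
Sum = 1.677 nats.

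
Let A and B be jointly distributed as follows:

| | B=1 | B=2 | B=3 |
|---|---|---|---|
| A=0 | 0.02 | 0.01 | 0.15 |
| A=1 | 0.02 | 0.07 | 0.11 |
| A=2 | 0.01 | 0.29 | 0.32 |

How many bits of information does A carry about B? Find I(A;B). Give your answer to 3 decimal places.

0.108 bits

Marginals: p(A) = (0.1800, 0.2000, 0.6200), p(B) = (0.0500, 0.3700, 0.5800).
I(A;B) = H(A) + H(B) − H(A,B).
H(A) = 1.3373, H(B) = 1.2026, H(A,B) = 2.4320.
I(A;B) = 1.3373 + 1.2026 − 2.4320 = 0.108 bits.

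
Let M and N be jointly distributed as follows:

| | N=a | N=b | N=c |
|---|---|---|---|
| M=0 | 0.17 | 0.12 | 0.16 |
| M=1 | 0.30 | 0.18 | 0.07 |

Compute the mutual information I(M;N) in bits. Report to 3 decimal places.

0.054 bits

Marginals: p(M) = (0.4500, 0.5500), p(N) = (0.4700, 0.3000, 0.2300).
I(M;N) = H(M) + H(N) − H(M,N).
H(M) = 0.9928, H(N) = 1.5207, H(M,N) = 2.4596.
I(M;N) = 0.9928 + 1.5207 − 2.4596 = 0.054 bits.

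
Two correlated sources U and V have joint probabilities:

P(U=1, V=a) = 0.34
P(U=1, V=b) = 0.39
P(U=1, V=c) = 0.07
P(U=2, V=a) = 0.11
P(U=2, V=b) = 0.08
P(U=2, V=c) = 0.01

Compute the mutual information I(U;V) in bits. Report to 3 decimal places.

Marginals: p(U) = (0.8000, 0.2000), p(V) = (0.4500, 0.4700, 0.0800).
I(U;V) = Σ p(x,y)·log₂[p(x,y)/(p(x)p(y))].
  (1,a): 0.34·log₂(0.9444) = -0.0280
  (1,b): 0.39·log₂(1.0372) = 0.0206
  (1,c): 0.07·log₂(1.0938) = 0.0090
  (2,a): 0.11·log₂(1.2222) = 0.0318
  (2,b): 0.08·log₂(0.8511) = -0.0186
  (2,c): 0.01·log₂(0.6250) = -0.0068
Sum = 0.008 bits.

0.008 bits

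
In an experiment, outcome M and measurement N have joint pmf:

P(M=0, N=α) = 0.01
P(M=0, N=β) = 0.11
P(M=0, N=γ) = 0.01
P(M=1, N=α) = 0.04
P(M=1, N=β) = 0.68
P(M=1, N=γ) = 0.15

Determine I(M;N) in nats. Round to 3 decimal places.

Marginals: p(M) = (0.1300, 0.8700), p(N) = (0.0500, 0.7900, 0.1600).
I(M;N) = Σ p(x,y)·ln[p(x,y)/(p(x)p(y))].
  (0,α): 0.01·ln(1.5385) = 0.0043
  (0,β): 0.11·ln(1.0711) = 0.0076
  (0,γ): 0.01·ln(0.4808) = -0.0073
  (1,α): 0.04·ln(0.9195) = -0.0034
  (1,β): 0.68·ln(0.9894) = -0.0073
  (1,γ): 0.15·ln(1.0776) = 0.0112
Sum = 0.005 nats.

0.005 nats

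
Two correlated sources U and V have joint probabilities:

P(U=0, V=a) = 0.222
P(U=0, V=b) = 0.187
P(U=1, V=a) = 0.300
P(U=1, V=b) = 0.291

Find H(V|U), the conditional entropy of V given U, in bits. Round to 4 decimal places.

0.9977 bits

Marginals: p(U) = (0.4090, 0.5910), p(V) = (0.5220, 0.4780).
H(V|U) = Σ p(U) · H(V|U=·).
  U=0: p=0.4090, H(V|U=0) = 0.9947
  U=1: p=0.5910, H(V|U=1) = 0.9998
Weighted sum = 0.9977 bits.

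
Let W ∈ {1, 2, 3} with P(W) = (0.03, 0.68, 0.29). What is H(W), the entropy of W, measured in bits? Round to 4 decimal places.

H(W) = −Σ p·log₂ p.
  −(0.03)·log₂(0.03) = 0.15177
  −(0.68)·log₂(0.68) = 0.37835
  −(0.29)·log₂(0.29) = 0.51790
Sum: 0.15177 + 0.37835 + 0.51790 = 1.0480 bits.

1.0480 bits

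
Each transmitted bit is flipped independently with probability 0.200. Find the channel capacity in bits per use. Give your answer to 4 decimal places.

0.2781 bits

Binary symmetric channel: C = 1 − h₂(ε) where h₂ is the binary entropy function.
h₂(0.200) = −0.200·log₂0.200 − 0.800·log₂0.800 = 0.7219.
C = 1 − 0.7219 = 0.2781 bits per channel use.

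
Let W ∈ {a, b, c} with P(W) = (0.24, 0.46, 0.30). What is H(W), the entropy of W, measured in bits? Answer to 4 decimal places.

1.5306 bits

H(W) = −Σ p·log₂ p.
  −(0.24)·log₂(0.24) = 0.49413
  −(0.46)·log₂(0.46) = 0.51534
  −(0.30)·log₂(0.30) = 0.52109
Sum: 0.49413 + 0.51534 + 0.52109 = 1.5306 bits.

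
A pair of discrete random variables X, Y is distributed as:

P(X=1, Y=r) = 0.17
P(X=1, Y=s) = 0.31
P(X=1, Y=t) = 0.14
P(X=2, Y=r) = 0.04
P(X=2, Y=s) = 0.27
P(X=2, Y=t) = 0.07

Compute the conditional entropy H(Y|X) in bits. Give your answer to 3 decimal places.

Marginals: p(X) = (0.6200, 0.3800), p(Y) = (0.2100, 0.5800, 0.2100).
H(Y|X) = Σ p(X) · H(Y|X=·).
  X=1: p=0.6200, H(Y|X=1) = 1.4966
  X=2: p=0.3800, H(Y|X=2) = 1.1418
Weighted sum = 1.362 bits.

1.362 bits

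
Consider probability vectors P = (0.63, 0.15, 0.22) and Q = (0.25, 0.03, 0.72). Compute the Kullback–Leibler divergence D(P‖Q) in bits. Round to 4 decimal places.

0.8120 bits

D(P‖Q) = Σ p·log₂(p/q).
  0.63·log₂(0.63/0.25) = 0.84006
  0.15·log₂(0.15/0.03) = 0.34829
  0.22·log₂(0.22/0.72) = -0.37631
D(P‖Q) = 0.8120 bits.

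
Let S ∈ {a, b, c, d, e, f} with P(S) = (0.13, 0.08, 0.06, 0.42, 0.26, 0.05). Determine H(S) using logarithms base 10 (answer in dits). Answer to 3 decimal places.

0.652 dits

H(S) = −Σ p·log₁₀ p.
  −(0.13)·log₁₀(0.13) = 0.1152
  −(0.08)·log₁₀(0.08) = 0.0878
  −(0.06)·log₁₀(0.06) = 0.0733
  −(0.42)·log₁₀(0.42) = 0.1582
  −(0.26)·log₁₀(0.26) = 0.1521
  −(0.05)·log₁₀(0.05) = 0.0651
Sum: 0.1152 + 0.0878 + 0.0733 + 0.1582 + 0.1521 + 0.0651 = 0.652 dits.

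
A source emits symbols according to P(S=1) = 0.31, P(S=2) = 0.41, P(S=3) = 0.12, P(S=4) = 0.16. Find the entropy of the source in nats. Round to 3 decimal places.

H(S) = −Σ p·ln p.
  −(0.31)·ln(0.31) = 0.3631
  −(0.41)·ln(0.41) = 0.3656
  −(0.12)·ln(0.12) = 0.2544
  −(0.16)·ln(0.16) = 0.2932
Sum: 0.3631 + 0.3656 + 0.2544 + 0.2932 = 1.276 nats.

1.276 nats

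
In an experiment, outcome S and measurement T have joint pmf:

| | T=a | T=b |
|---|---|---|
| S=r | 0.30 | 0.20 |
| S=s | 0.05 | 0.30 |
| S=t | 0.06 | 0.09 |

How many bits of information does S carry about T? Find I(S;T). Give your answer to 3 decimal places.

0.138 bits

Marginals: p(S) = (0.5000, 0.3500, 0.1500), p(T) = (0.4100, 0.5900).
I(S;T) = H(S) + H(T) − H(S,T).
H(S) = 1.4406, H(T) = 0.9765, H(S,T) = 2.2788.
I(S;T) = 1.4406 + 0.9765 − 2.2788 = 0.138 bits.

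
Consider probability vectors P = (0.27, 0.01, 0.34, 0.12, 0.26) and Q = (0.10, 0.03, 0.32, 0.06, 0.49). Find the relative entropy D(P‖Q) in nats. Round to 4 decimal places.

D(P‖Q) = Σ p·ln(p/q).
  0.27·ln(0.27/0.10) = 0.26818
  0.01·ln(0.01/0.03) = -0.01099
  0.34·ln(0.34/0.32) = 0.02061
  0.12·ln(0.12/0.06) = 0.08318
  0.26·ln(0.26/0.49) = -0.16477
D(P‖Q) = 0.1962 nats.

0.1962 nats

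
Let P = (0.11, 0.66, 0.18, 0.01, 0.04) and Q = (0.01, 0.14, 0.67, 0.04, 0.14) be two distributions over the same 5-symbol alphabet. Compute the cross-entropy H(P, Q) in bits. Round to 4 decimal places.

H(P,Q) = −Σ p·log₂ q.
  −0.11·log₂(0.01) = 0.73082
  −0.66·log₂(0.14) = 1.87209
  −0.18·log₂(0.67) = 0.10400
  −0.01·log₂(0.04) = 0.04644
  −0.04·log₂(0.14) = 0.11346
H(P,Q) = 2.8668 bits.

2.8668 bits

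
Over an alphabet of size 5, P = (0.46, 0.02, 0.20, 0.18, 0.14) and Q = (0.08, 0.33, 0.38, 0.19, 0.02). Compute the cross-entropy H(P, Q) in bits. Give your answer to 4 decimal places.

H(P,Q) = −Σ p·log₂ q.
  −0.46·log₂(0.08) = 1.67617
  −0.02·log₂(0.33) = 0.03199
  −0.20·log₂(0.38) = 0.27919
  −0.18·log₂(0.19) = 0.43127
  −0.14·log₂(0.02) = 0.79014
H(P,Q) = 3.2088 bits.

3.2088 bits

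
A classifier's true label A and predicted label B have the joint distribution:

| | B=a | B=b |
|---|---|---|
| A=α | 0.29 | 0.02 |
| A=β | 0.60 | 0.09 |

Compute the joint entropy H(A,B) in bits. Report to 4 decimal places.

1.3856 bits

H(A,B) = −Σ p(x,y)·log₂ p(x,y) over all 4 cells.
  cell (α,a): −0.29·log₂0.29 = 0.51790
  cell (α,b): −0.02·log₂0.02 = 0.11288
  cell (β,a): −0.60·log₂0.60 = 0.44218
  cell (β,b): −0.09·log₂0.09 = 0.31265
Sum = 1.3856 bits.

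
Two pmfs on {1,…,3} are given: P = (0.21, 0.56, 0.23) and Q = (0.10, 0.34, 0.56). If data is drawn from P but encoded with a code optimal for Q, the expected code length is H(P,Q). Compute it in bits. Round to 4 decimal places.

1.7616 bits

H(P,Q) = −Σ p·log₂ q.
  −0.21·log₂(0.10) = 0.69760
  −0.56·log₂(0.34) = 0.87158
  −0.23·log₂(0.56) = 0.19240
H(P,Q) = 1.7616 bits.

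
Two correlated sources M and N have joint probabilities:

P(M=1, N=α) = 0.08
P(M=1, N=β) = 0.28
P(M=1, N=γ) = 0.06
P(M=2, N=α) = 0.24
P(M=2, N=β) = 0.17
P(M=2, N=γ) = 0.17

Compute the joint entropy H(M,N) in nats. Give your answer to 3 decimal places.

H(M,N) = −Σ p(x,y)·ln p(x,y) over all 6 cells.
  cell (1,α): −0.08·ln0.08 = 0.2021
  cell (1,β): −0.28·ln0.28 = 0.3564
  cell (1,γ): −0.06·ln0.06 = 0.1688
  cell (2,α): −0.24·ln0.24 = 0.3425
  cell (2,β): −0.17·ln0.17 = 0.3012
  cell (2,γ): −0.17·ln0.17 = 0.3012
Sum = 1.672 nats.

1.672 nats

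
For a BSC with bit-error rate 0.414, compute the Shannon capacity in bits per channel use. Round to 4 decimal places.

0.0214 bits

Binary symmetric channel: C = 1 − h₂(ε) where h₂ is the binary entropy function.
h₂(0.414) = −0.414·log₂0.414 − 0.586·log₂0.586 = 0.9786.
C = 1 − 0.9786 = 0.0214 bits per channel use.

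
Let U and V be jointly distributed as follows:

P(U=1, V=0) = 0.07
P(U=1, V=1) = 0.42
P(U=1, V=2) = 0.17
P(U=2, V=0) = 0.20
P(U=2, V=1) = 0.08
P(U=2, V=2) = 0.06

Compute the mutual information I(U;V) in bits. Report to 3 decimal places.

0.194 bits

Marginals: p(U) = (0.6600, 0.3400), p(V) = (0.2700, 0.5000, 0.2300).
I(U;V) = H(U) + H(V) − H(U,V).
H(U) = 0.9248, H(V) = 1.4977, H(U,V) = 2.2282.
I(U;V) = 0.9248 + 1.4977 − 2.2282 = 0.194 bits.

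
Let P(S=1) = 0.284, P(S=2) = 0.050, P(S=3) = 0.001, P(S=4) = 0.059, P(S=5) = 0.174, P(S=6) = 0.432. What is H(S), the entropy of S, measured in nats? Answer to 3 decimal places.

H(S) = −Σ p·ln p.
  −(0.284)·ln(0.284) = 0.3575
  −(0.050)·ln(0.050) = 0.1498
  −(0.001)·ln(0.001) = 0.0069
  −(0.059)·ln(0.059) = 0.1670
  −(0.174)·ln(0.174) = 0.3043
  −(0.432)·ln(0.432) = 0.3626
Sum: 0.3575 + 0.1498 + 0.0069 + 0.1670 + 0.3043 + 0.3626 = 1.348 nats.

1.348 nats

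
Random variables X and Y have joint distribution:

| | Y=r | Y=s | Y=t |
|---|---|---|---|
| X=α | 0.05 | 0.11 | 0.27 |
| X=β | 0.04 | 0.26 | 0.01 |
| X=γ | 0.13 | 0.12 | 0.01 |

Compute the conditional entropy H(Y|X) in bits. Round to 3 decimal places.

1.097 bits

Marginals: p(X) = (0.4300, 0.3100, 0.2600), p(Y) = (0.2200, 0.4900, 0.2900).
H(Y|X) = Σ p(X) · H(Y|X=·).
  X=α: p=0.4300, H(Y|X=α) = 1.2857
  X=β: p=0.3100, H(Y|X=β) = 0.7538
  X=γ: p=0.2600, H(Y|X=γ) = 1.1956
Weighted sum = 1.097 bits.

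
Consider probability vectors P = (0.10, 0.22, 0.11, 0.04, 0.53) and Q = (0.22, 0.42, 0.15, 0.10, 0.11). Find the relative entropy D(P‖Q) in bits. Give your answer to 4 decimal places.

0.7812 bits

D(P‖Q) = Σ p·log₂(p/q).
  0.10·log₂(0.10/0.22) = -0.11375
  0.22·log₂(0.22/0.42) = -0.20523
  0.11·log₂(0.11/0.15) = -0.04922
  0.04·log₂(0.04/0.10) = -0.05288
  0.53·log₂(0.53/0.11) = 1.20230
D(P‖Q) = 0.7812 bits.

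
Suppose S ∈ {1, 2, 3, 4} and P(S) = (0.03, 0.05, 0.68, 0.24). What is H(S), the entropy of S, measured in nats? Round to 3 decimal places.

0.860 nats

H(S) = −Σ p·ln p.
  −(0.03)·ln(0.03) = 0.1052
  −(0.05)·ln(0.05) = 0.1498
  −(0.68)·ln(0.68) = 0.2623
  −(0.24)·ln(0.24) = 0.3425
Sum: 0.1052 + 0.1498 + 0.2623 + 0.3425 = 0.860 nats.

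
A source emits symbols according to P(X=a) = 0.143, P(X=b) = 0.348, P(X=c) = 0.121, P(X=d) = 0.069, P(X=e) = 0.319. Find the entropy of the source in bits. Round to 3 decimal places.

2.092 bits

H(X) = −Σ p·log₂ p.
  −(0.143)·log₂(0.143) = 0.4012
  −(0.348)·log₂(0.348) = 0.5299
  −(0.121)·log₂(0.121) = 0.3687
  −(0.069)·log₂(0.069) = 0.2662
  −(0.319)·log₂(0.319) = 0.5258
Sum: 0.4012 + 0.5299 + 0.3687 + 0.2662 + 0.5258 = 2.092 bits.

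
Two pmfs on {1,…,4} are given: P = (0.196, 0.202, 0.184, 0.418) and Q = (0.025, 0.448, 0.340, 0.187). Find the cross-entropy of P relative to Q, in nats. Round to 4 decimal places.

H(P,Q) = −Σ p·ln q.
  −0.196·ln(0.025) = 0.72302
  −0.202·ln(0.448) = 0.16220
  −0.184·ln(0.340) = 0.19850
  −0.418·ln(0.187) = 0.70084
H(P,Q) = 1.7846 nats.

1.7846 nats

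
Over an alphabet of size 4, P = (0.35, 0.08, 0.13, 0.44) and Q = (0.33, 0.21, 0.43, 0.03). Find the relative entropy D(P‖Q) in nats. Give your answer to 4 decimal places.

D(P‖Q) = Σ p·ln(p/q).
  0.35·ln(0.35/0.33) = 0.02059
  0.08·ln(0.08/0.21) = -0.07721
  0.13·ln(0.13/0.43) = -0.15551
  0.44·ln(0.44/0.03) = 1.18165
D(P‖Q) = 0.9695 nats.

0.9695 nats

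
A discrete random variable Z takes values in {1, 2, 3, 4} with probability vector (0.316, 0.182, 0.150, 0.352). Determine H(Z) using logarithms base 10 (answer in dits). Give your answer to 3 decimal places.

H(Z) = −Σ p·log₁₀ p.
  −(0.316)·log₁₀(0.316) = 0.1581
  −(0.182)·log₁₀(0.182) = 0.1347
  −(0.150)·log₁₀(0.150) = 0.1236
  −(0.352)·log₁₀(0.352) = 0.1596
Sum: 0.1581 + 0.1347 + 0.1236 + 0.1596 = 0.576 dits.

0.576 dits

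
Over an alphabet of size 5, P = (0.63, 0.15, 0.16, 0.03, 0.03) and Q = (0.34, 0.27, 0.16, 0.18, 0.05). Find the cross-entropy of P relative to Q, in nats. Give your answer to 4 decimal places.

H(P,Q) = −Σ p·ln q.
  −0.63·ln(0.34) = 0.67965
  −0.15·ln(0.27) = 0.19640
  −0.16·ln(0.16) = 0.29321
  −0.03·ln(0.18) = 0.05144
  −0.03·ln(0.05) = 0.08987
H(P,Q) = 1.3106 nats.

1.3106 nats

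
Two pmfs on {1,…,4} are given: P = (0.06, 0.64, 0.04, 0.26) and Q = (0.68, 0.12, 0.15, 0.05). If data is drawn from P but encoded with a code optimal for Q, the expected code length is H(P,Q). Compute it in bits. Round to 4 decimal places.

3.2243 bits

H(P,Q) = −Σ p·log₂ q.
  −0.06·log₂(0.68) = 0.03338
  −0.64·log₂(0.12) = 1.95769
  −0.04·log₂(0.15) = 0.10948
  −0.26·log₂(0.05) = 1.12370
H(P,Q) = 3.2243 bits.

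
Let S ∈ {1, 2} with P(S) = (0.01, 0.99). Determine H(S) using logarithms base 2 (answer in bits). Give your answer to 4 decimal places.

H(S) = −Σ p·log₂ p.
  −(0.01)·log₂(0.01) = 0.06644
  −(0.99)·log₂(0.99) = 0.01435
Sum: 0.06644 + 0.01435 = 0.0808 bits.

0.0808 bits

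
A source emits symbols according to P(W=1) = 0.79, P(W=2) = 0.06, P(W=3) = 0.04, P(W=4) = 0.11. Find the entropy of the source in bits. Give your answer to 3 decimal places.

1.048 bits

H(W) = −Σ p·log₂ p.
  −(0.79)·log₂(0.79) = 0.2687
  −(0.06)·log₂(0.06) = 0.2435
  −(0.04)·log₂(0.04) = 0.1858
  −(0.11)·log₂(0.11) = 0.3503
Sum: 0.2687 + 0.2435 + 0.1858 + 0.3503 = 1.048 bits.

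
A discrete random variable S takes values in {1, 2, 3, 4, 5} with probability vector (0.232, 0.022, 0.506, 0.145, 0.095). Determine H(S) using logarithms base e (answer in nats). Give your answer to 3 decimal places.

1.271 nats

H(S) = −Σ p·ln p.
  −(0.232)·ln(0.232) = 0.3390
  −(0.022)·ln(0.022) = 0.0840
  −(0.506)·ln(0.506) = 0.3447
  −(0.145)·ln(0.145) = 0.2800
  −(0.095)·ln(0.095) = 0.2236
Sum: 0.3390 + 0.0840 + 0.3447 + 0.2800 + 0.2236 = 1.271 nats.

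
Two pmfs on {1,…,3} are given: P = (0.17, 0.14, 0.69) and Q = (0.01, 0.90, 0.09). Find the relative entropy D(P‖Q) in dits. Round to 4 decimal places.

D(P‖Q) = Σ p·log₁₀(p/q).
  0.17·log₁₀(0.17/0.01) = 0.20918
  0.14·log₁₀(0.14/0.90) = -0.11314
  0.69·log₁₀(0.69/0.09) = 0.61038
D(P‖Q) = 0.7064 dits.

0.7064 dits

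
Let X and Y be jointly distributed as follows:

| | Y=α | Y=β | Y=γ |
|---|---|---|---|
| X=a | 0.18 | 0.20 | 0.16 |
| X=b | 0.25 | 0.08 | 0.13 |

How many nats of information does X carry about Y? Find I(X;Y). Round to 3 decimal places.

0.031 nats

Marginals: p(X) = (0.5400, 0.4600), p(Y) = (0.4300, 0.2800, 0.2900).
I(X;Y) = H(X) + H(Y) − H(X,Y).
H(X) = 0.6899, H(Y) = 1.0783, H(X,Y) = 1.7376.
I(X;Y) = 0.6899 + 1.0783 − 1.7376 = 0.031 nats.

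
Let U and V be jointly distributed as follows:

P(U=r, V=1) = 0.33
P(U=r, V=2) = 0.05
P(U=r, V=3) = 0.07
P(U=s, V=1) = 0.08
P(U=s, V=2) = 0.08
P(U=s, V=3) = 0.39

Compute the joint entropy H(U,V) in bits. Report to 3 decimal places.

H(U,V) = −Σ p(x,y)·log₂ p(x,y) over all 6 cells.
  cell (r,1): −0.33·log₂0.33 = 0.5278
  cell (r,2): −0.05·log₂0.05 = 0.2161
  cell (r,3): −0.07·log₂0.07 = 0.2686
  cell (s,1): −0.08·log₂0.08 = 0.2915
  cell (s,2): −0.08·log₂0.08 = 0.2915
  cell (s,3): −0.39·log₂0.39 = 0.5298
Sum = 2.125 bits.

2.125 bits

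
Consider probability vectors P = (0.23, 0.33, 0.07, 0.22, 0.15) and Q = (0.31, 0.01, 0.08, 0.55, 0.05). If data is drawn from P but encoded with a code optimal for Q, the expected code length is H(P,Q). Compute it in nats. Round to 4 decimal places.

H(P,Q) = −Σ p·ln q.
  −0.23·ln(0.31) = 0.26937
  −0.33·ln(0.01) = 1.51971
  −0.07·ln(0.08) = 0.17680
  −0.22·ln(0.55) = 0.13152
  −0.15·ln(0.05) = 0.44936
H(P,Q) = 2.5468 nats.

2.5468 nats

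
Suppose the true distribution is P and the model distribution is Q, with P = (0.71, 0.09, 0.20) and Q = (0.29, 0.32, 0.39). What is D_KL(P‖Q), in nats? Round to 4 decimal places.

D(P‖Q) = Σ p·ln(p/q).
  0.71·ln(0.71/0.29) = 0.63572
  0.09·ln(0.09/0.32) = -0.11417
  0.20·ln(0.20/0.39) = -0.13357
D(P‖Q) = 0.3880 nats.

0.3880 nats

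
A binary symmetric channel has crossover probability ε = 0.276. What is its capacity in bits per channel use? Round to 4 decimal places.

Binary symmetric channel: C = 1 − h₂(ε) where h₂ is the binary entropy function.
h₂(0.276) = −0.276·log₂0.276 − 0.724·log₂0.724 = 0.8499.
C = 1 − 0.8499 = 0.1501 bits per channel use.

0.1501 bits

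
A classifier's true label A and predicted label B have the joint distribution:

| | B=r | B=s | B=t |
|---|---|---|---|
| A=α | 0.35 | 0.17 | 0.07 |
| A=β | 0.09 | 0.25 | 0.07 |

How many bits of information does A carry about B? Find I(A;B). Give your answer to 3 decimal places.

Marginals: p(A) = (0.5900, 0.4100), p(B) = (0.4400, 0.4200, 0.1400).
I(A;B) = Σ p(x,y)·log₂[p(x,y)/(p(x)p(y))].
  (α,r): 0.35·log₂(1.3482) = 0.1509
  (α,s): 0.17·log₂(0.6860) = -0.0924
  (α,t): 0.07·log₂(0.8475) = -0.0167
  (β,r): 0.09·log₂(0.4989) = -0.0903
  (β,s): 0.25·log₂(1.4518) = 0.1345
  (β,t): 0.07·log₂(1.2195) = 0.0200
Sum = 0.106 bits.

0.106 bits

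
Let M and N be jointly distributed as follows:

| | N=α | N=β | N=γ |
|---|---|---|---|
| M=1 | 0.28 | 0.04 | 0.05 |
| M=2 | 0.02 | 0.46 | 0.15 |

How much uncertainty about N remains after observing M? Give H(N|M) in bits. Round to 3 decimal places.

1.004 bits

Chain rule: H(N|M) = H(M,N) − H(M).
Marginals: p(M) = (0.3700, 0.6300), p(N) = (0.3000, 0.5000, 0.2000).
H(M,N) = 1.9548 bits; H(M) = 0.9507 bits.
H(N|M) = 1.9548 − 0.9507 = 1.004 bits.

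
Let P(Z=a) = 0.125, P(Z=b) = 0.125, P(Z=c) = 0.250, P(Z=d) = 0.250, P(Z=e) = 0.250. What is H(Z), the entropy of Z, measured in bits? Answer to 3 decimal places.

H(Z) = −Σ p·log₂ p.
  −(0.125)·log₂(0.125) = 0.3750
  −(0.125)·log₂(0.125) = 0.3750
  −(0.250)·log₂(0.250) = 0.5000
  −(0.250)·log₂(0.250) = 0.5000
  −(0.250)·log₂(0.250) = 0.5000
Sum: 0.3750 + 0.3750 + 0.5000 + 0.5000 + 0.5000 = 2.250 bits.

2.250 bits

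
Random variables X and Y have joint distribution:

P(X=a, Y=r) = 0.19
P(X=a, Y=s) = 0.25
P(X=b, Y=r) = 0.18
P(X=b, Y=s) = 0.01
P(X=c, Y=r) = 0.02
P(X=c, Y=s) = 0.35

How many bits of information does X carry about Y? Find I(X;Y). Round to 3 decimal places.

0.362 bits

Marginals: p(X) = (0.4400, 0.1900, 0.3700), p(Y) = (0.3900, 0.6100).
I(X;Y) = H(X) + H(Y) − H(X,Y).
H(X) = 1.5071, H(Y) = 0.9648, H(X,Y) = 2.1100.
I(X;Y) = 1.5071 + 0.9648 − 2.1100 = 0.362 bits.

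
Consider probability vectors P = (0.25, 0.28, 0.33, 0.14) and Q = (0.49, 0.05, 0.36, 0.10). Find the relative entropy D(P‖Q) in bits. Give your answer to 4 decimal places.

0.4797 bits

D(P‖Q) = Σ p·log₂(p/q).
  0.25·log₂(0.25/0.49) = -0.24271
  0.28·log₂(0.28/0.05) = 0.69592
  0.33·log₂(0.33/0.36) = -0.04143
  0.14·log₂(0.14/0.10) = 0.06796
D(P‖Q) = 0.4797 bits.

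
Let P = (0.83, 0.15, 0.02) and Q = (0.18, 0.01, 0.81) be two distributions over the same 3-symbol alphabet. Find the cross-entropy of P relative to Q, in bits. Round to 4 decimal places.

3.0560 bits

H(P,Q) = −Σ p·log₂ q.
  −0.83·log₂(0.18) = 2.05336
  −0.15·log₂(0.01) = 0.99658
  −0.02·log₂(0.81) = 0.00608
H(P,Q) = 3.0560 bits.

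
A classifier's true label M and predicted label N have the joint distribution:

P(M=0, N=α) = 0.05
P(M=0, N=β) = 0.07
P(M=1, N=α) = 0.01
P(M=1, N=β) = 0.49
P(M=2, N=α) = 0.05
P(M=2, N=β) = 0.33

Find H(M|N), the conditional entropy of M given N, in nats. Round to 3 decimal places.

Chain rule: H(M|N) = H(M,N) − H(N).
Marginals: p(M) = (0.1200, 0.5000, 0.3800), p(N) = (0.1100, 0.8900).
H(M,N) = 1.2472 nats; H(N) = 0.3465 nats.
H(M|N) = 1.2472 − 0.3465 = 0.901 nats.

0.901 nats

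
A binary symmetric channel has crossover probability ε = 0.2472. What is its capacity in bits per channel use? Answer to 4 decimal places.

Binary symmetric channel: C = 1 − h₂(ε) where h₂ is the binary entropy function.
h₂(0.2472) = −0.2472·log₂0.2472 − 0.7528·log₂0.7528 = 0.8068.
C = 1 − 0.8068 = 0.1932 bits per channel use.

0.1932 bits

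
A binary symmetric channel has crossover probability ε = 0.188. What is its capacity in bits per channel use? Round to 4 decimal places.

0.3027 bits

Binary symmetric channel: C = 1 − h₂(ε) where h₂ is the binary entropy function.
h₂(0.188) = −0.188·log₂0.188 − 0.812·log₂0.812 = 0.6973.
C = 1 − 0.6973 = 0.3027 bits per channel use.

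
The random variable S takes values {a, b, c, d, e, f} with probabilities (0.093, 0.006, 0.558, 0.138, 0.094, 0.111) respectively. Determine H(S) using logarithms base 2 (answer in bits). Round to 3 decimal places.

H(S) = −Σ p·log₂ p.
  −(0.093)·log₂(0.093) = 0.3187
  −(0.006)·log₂(0.006) = 0.0443
  −(0.558)·log₂(0.558) = 0.4696
  −(0.138)·log₂(0.138) = 0.3943
  −(0.094)·log₂(0.094) = 0.3207
  −(0.111)·log₂(0.111) = 0.3520
Sum: 0.3187 + 0.0443 + 0.4696 + 0.3943 + 0.3207 + 0.3520 = 1.900 bits.

1.900 bits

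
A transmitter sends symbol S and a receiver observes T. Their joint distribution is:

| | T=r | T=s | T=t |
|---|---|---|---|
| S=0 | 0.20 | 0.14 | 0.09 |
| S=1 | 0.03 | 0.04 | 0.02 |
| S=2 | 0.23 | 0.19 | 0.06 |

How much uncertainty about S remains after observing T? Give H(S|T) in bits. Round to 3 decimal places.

1.330 bits

Marginals: p(S) = (0.4300, 0.0900, 0.4800), p(T) = (0.4600, 0.3700, 0.1700).
H(S|T) = Σ p(T) · H(S|T=·).
  T=r: p=0.4600, H(S|T=r) = 1.2793
  T=s: p=0.3700, H(S|T=s) = 1.3712
  T=t: p=0.1700, H(S|T=t) = 1.3793
Weighted sum = 1.330 bits.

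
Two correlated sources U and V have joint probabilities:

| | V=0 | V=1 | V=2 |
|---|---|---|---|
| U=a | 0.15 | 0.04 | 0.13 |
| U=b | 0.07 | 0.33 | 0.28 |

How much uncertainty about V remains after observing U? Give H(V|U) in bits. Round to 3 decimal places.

Chain rule: H(V|U) = H(U,V) − H(U).
Marginals: p(U) = (0.3200, 0.6800), p(V) = (0.2200, 0.3700, 0.4100).
H(U,V) = 2.2895 bits; H(U) = 0.9044 bits.
H(V|U) = 2.2895 − 0.9044 = 1.385 bits.

1.385 bits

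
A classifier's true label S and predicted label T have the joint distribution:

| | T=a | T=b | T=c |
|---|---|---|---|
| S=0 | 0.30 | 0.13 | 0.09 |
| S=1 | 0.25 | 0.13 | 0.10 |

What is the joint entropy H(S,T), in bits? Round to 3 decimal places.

H(S,T) = −Σ p(x,y)·log₂ p(x,y) over all 6 cells.
  cell (0,a): −0.30·log₂0.30 = 0.5211
  cell (0,b): −0.13·log₂0.13 = 0.3826
  cell (0,c): −0.09·log₂0.09 = 0.3127
  cell (1,a): −0.25·log₂0.25 = 0.5000
  cell (1,b): −0.13·log₂0.13 = 0.3826
  cell (1,c): −0.10·log₂0.10 = 0.3322
Sum = 2.431 bits.

2.431 bits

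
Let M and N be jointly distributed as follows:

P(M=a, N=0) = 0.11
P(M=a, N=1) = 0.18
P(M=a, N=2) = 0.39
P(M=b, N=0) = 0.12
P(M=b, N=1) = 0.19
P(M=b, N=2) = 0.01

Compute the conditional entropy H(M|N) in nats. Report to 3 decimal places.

0.462 nats

Marginals: p(M) = (0.6800, 0.3200), p(N) = (0.2300, 0.3700, 0.4000).
H(M|N) = Σ p(N) · H(M|N=·).
  N=0: p=0.2300, H(M|N=0) = 0.6922
  N=1: p=0.3700, H(M|N=1) = 0.6928
  N=2: p=0.4000, H(M|N=2) = 0.1169
Weighted sum = 0.462 nats.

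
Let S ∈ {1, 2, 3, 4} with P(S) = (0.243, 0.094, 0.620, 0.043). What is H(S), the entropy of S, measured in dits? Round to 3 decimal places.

H(S) = −Σ p·log₁₀ p.
  −(0.243)·log₁₀(0.243) = 0.1493
  −(0.094)·log₁₀(0.094) = 0.0965
  −(0.620)·log₁₀(0.620) = 0.1287
  −(0.043)·log₁₀(0.043) = 0.0588
Sum: 0.1493 + 0.0965 + 0.1287 + 0.0588 = 0.433 dits.

0.433 dits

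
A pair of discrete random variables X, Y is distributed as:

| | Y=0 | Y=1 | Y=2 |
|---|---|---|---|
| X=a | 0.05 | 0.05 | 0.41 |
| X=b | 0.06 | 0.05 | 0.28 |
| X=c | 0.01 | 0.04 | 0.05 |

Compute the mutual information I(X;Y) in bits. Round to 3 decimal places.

0.041 bits

Marginals: p(X) = (0.5100, 0.3900, 0.1000), p(Y) = (0.1200, 0.1400, 0.7400).
I(X;Y) = H(X) + H(Y) − H(X,Y).
H(X) = 1.3574, H(Y) = 1.0856, H(X,Y) = 2.4017.
I(X;Y) = 1.3574 + 1.0856 − 2.4017 = 0.041 bits.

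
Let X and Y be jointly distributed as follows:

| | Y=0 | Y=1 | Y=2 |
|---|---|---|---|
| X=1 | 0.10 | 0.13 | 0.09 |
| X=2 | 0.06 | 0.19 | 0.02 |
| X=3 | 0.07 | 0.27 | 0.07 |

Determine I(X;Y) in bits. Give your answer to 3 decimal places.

Marginals: p(X) = (0.3200, 0.2700, 0.4100), p(Y) = (0.2300, 0.5900, 0.1800).
I(X;Y) = Σ p(x,y)·log₂[p(x,y)/(p(x)p(y))].
  (1,0): 0.10·log₂(1.3587) = 0.0442
  (1,1): 0.13·log₂(0.6886) = -0.0700
  (1,2): 0.09·log₂(1.5625) = 0.0579
  (2,0): 0.06·log₂(0.9662) = -0.0030
  (2,1): 0.19·log₂(1.1927) = 0.0483
  (2,2): 0.02·log₂(0.4115) = -0.0256
  (3,0): 0.07·log₂(0.7423) = -0.0301
  (3,1): 0.27·log₂(1.1162) = 0.0428
  (3,2): 0.07·log₂(0.9485) = -0.0053
Sum = 0.059 bits.

0.059 bits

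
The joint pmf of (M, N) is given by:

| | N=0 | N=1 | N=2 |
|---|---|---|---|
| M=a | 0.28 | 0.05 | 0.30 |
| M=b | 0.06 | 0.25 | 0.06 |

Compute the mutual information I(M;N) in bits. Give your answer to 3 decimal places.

Marginals: p(M) = (0.6300, 0.3700), p(N) = (0.3400, 0.3000, 0.3600).
I(M;N) = Σ p(x,y)·log₂[p(x,y)/(p(x)p(y))].
  (a,0): 0.28·log₂(1.3072) = 0.1082
  (a,1): 0.05·log₂(0.2646) = -0.0959
  (a,2): 0.30·log₂(1.3228) = 0.1211
  (b,0): 0.06·log₂(0.4769) = -0.0641
  (b,1): 0.25·log₂(2.2523) = 0.2928
  (b,2): 0.06·log₂(0.4505) = -0.0690
Sum = 0.293 bits.

0.293 bits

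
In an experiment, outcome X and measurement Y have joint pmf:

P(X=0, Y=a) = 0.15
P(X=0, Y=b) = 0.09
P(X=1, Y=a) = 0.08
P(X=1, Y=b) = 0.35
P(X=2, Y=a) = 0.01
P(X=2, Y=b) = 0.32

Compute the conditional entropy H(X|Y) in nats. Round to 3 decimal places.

Marginals: p(X) = (0.2400, 0.4300, 0.3300), p(Y) = (0.2400, 0.7600).
H(X|Y) = Σ p(Y) · H(X|Y=·).
  Y=a: p=0.2400, H(X|Y=a) = 0.7924
  Y=b: p=0.7600, H(X|Y=b) = 0.9739
Weighted sum = 0.930 nats.

0.930 nats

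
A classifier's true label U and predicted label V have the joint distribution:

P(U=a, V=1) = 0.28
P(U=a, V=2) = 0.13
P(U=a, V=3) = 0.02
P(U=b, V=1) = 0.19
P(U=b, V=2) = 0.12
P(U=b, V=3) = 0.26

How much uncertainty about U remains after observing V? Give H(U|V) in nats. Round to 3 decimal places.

Chain rule: H(U|V) = H(U,V) − H(V).
Marginals: p(U) = (0.4300, 0.5700), p(V) = (0.4700, 0.2500, 0.2800).
H(U,V) = 1.6201 nats; H(V) = 1.0579 nats.
H(U|V) = 1.6201 − 1.0579 = 0.562 nats.

0.562 nats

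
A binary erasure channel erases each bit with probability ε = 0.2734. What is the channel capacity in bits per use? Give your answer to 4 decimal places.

0.7266 bits

Binary erasure channel: capacity C = 1 − ε.
C = 1 − 0.2734 = 0.7266 bits per channel use.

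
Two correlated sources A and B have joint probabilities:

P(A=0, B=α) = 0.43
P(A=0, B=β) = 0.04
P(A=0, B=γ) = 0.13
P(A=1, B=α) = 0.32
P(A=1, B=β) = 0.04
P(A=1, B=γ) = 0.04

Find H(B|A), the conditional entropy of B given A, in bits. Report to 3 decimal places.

1.019 bits

Marginals: p(A) = (0.6000, 0.4000), p(B) = (0.7500, 0.0800, 0.1700).
H(B|A) = Σ p(A) · H(B|A=·).
  A=0: p=0.6000, H(B|A=0) = 1.0830
  A=1: p=0.4000, H(B|A=1) = 0.9219
Weighted sum = 1.019 bits.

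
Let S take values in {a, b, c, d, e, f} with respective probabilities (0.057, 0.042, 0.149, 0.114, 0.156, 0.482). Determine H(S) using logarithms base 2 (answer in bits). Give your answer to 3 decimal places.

2.120 bits

H(S) = −Σ p·log₂ p.
  −(0.057)·log₂(0.057) = 0.2356
  −(0.042)·log₂(0.042) = 0.1921
  −(0.149)·log₂(0.149) = 0.4092
  −(0.114)·log₂(0.114) = 0.3571
  −(0.156)·log₂(0.156) = 0.4181
  −(0.482)·log₂(0.482) = 0.5075
Sum: 0.2356 + 0.1921 + 0.4092 + 0.3571 + 0.4181 + 0.5075 = 2.120 bits.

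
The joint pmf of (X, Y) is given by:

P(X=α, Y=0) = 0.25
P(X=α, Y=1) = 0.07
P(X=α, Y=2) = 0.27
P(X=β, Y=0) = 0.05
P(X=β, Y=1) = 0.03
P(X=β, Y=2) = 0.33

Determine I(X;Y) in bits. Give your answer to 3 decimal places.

Marginals: p(X) = (0.5900, 0.4100), p(Y) = (0.3000, 0.1000, 0.6000).
I(X;Y) = H(X) + H(Y) − H(X,Y).
H(X) = 0.9765, H(Y) = 1.2955, H(X,Y) = 2.1743.
I(X;Y) = 0.9765 + 1.2955 − 2.1743 = 0.098 bits.

0.098 bits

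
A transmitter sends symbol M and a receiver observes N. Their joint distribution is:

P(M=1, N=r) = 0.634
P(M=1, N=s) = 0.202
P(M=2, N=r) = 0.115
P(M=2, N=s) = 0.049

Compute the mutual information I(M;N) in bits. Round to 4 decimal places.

0.0017 bits

Marginals: p(M) = (0.8360, 0.1640), p(N) = (0.7490, 0.2510).
I(M;N) = H(M) + H(N) − H(M,N).
H(M) = 0.6438, H(N) = 0.8129, H(M,N) = 1.4550.
I(M;N) = 0.6438 + 0.8129 − 1.4550 = 0.0017 bits.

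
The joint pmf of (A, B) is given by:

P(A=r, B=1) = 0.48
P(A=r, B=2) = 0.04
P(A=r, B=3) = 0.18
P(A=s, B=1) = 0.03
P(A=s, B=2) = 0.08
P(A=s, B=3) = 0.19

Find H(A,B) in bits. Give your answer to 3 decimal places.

H(A,B) = −Σ p(x,y)·log₂ p(x,y) over all 6 cells.
  cell (r,1): −0.48·log₂0.48 = 0.5083
  cell (r,2): −0.04·log₂0.04 = 0.1858
  cell (r,3): −0.18·log₂0.18 = 0.4453
  cell (s,1): −0.03·log₂0.03 = 0.1518
  cell (s,2): −0.08·log₂0.08 = 0.2915
  cell (s,3): −0.19·log₂0.19 = 0.4552
Sum = 2.038 bits.

2.038 bits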